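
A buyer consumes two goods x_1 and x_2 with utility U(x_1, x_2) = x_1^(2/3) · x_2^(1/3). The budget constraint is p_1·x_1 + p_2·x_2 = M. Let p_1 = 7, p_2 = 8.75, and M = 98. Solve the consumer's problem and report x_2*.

MU_x_1/MU_x_2 = (2/3·x_2)/(1/3·x_1); tangency sets this equal to p_1/p_2.
So 2/3·p_2·x_2 = 1/3·p_1·x_1; combined with the budget, a share 2/3 of income goes to x_1.
Demand: x_1*(p_1,p_2,M) = 2/3·M/p_1 and x_2* = 1/3·M/p_2.
At p_1=7, p_2=8.75, M=98: x_2* = 1/3·98/8.75 = 3.7333.

x_2* = 3.7333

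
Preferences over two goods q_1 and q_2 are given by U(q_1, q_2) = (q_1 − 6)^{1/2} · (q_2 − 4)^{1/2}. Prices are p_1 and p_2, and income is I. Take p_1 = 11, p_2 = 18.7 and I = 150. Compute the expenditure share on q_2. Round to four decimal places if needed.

This is Cobb-Douglas in (q_1−6, q_2−4): tangency gives 0.5·p_2·(q_2−4) = 0.5·p_1·(q_1−6).
Substituting into the budget: q_1* = 6 + 0.5·(I − 6·p_1 − 4·p_2)/p_1, and q_2* = 4 + 0.5·(…)/p_2.
Discretionary income = 150 − 6·11 − 4·18.7 = 9.2; q_1* = 6 + 0.5·9.2/11 = 6.4182; q_2* = 4 + 0.5·9.2/18.7 = 4.246.
Expenditure on q_2: 18.7·4.246 = 79.4; share = 0.5293.

share on q_2 = 0.5293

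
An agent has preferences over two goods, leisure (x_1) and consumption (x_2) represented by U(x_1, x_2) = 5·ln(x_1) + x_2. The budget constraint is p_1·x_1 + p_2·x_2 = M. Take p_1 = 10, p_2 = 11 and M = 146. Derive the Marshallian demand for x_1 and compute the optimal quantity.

Set MRS = p_1/p_2: (5/x_1)/1 = p_1/p_2.
So x_1*(p_1,p_2) = 5·p_2/p_1, independent of income; and x_2* = (M − 5·p_2)/p_2.
At the given prices: x_1* = 5·11/10 = 5.5.

x_1* = 5.5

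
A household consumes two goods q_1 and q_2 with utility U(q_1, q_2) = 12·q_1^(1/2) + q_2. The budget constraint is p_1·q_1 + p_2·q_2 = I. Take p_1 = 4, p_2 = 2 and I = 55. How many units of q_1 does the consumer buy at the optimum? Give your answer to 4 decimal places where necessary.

q_1* = 9

MU_q_1 = 6/√q_1, MU_q_2 = 1. Tangency: 6/√q_1 = p_1/p_2.
Solve: √q_1 = 6·p_2/p_1, so q_1*(p_1,p_2) = (6·p_2/p_1)², and q_2* = (I − p_1·q_1*)/p_2.
Plugging in: q_1* = (6·2/4)² = 9.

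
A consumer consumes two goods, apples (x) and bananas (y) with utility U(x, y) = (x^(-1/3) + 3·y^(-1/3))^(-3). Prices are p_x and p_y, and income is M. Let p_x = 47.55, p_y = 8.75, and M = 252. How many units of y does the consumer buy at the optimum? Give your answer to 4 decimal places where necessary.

MRS = MU_x/MU_y = (1/3)·(y/x)^(4/3). Set equal to p_x/p_y.
Hence y/x = (3·p_x/p_y)^(1/(4/3)), i.e. raised to the 0.75 power.
Substitute y = (y/x)·x into the budget: x* = M/(p_x + p_y·(y/x)).
Numerically y/x = 8.113305, so x* = 252/(47.55 + 8.75·8.113305) = 2.1258 and y* = 8.113305·2.1258 = 17.2476.

y* = 17.2476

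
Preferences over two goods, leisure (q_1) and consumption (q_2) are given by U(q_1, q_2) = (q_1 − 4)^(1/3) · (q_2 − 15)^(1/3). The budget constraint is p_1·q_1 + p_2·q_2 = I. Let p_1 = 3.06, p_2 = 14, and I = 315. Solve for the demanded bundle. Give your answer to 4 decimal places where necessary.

Discretionary income = 315 − 4·3.06 − 15·14 = 92.76; q_1* = 4 + 0.5·92.76/3.06 = 19.1569; q_2* = 15 + 0.5·92.76/14 = 18.3129.

q_1* = 19.1569, q_2* = 18.3129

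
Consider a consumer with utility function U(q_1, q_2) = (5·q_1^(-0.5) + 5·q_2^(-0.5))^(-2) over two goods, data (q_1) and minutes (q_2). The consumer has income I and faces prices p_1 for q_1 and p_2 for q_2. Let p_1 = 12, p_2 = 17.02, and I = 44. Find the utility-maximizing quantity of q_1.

q_1* = 1.7267

MU_q_1 ∝ 5·q_1^(-1.5), MU_q_2 ∝ 5·q_2^(-1.5), so MRS = (q_2/q_1)^(1.5) = p_1/p_2.
Hence q_2/q_1 = (p_1/p_2)^(1/(1.5)), i.e. raised to the 2/3 power.
With the ratio pinned down, the budget gives q_1* = I/(p_1 + p_2·(q_2/q_1)) and q_2* = (q_2/q_1)·q_1*.
Numerically q_2/q_1 = 0.792163, so q_1* = 44/(12 + 17.02·0.792163) = 1.7267.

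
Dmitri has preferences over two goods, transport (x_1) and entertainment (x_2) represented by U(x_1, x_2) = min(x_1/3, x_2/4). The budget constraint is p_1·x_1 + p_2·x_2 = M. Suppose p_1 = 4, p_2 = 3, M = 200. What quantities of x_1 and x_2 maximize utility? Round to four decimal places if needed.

With perfect complements, no substitution: consume in ratio x_1:x_2 = 3:4.
Budget: p_1·x_1 + p_2·(4/3)·x_1 = M, so (3·p_1 + 4·p_2)·x_1 = 3·M.
Demand: x_1*(p_1,p_2,M) = 3·M/(3·p_1 + 4·p_2), x_2* = 4·M/(3·p_1 + 4·p_2).
Here 3·4 + 4·3 = 24, giving x_1* = 25 and x_2* = 33.3333.

x_1* = 25, x_2* = 33.3333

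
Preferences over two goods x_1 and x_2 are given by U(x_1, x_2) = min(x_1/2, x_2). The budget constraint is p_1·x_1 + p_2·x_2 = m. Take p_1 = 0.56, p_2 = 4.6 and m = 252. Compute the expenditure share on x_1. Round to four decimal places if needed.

share on x_1 = 0.1958

Demand: x_1*(p_1,p_2,m) = 2·m/(2·p_1 + p_2), x_2* = m/(2·p_1 + p_2).
Here 2·0.56 + 4.6 = 5.72, giving x_1* = 88.1119 and x_2* = 44.0559.
Expenditure on x_1: 0.56·88.1119 = 49.3427; share = 0.1958.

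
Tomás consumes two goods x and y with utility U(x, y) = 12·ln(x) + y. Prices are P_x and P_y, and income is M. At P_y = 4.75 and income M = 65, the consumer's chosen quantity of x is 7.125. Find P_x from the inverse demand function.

P_x = 8

MU_x = 12/x, MU_y = 1. Tangency: 12/x = P_x/P_y.
So x*(P_x,P_y) = 12·P_y/P_x, independent of income; and y* = (M − 12·P_y)/P_y.
Set x* = 7.125 in the demand function and solve for P_x: P_x = 8.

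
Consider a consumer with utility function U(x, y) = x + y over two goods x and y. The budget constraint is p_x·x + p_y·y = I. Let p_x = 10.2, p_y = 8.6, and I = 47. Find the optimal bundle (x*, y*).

x* = 0, y* = 5.4651

Linear utility — the consumer picks whichever good has higher MU/price: 1/10.2 = 0.098 vs 1/8.6 = 0.1163.
y gives more utility per dollar, so spend all income on y: y* = I/p_y, x* = 0.
Numerically: x* = 0, y* = 5.4651.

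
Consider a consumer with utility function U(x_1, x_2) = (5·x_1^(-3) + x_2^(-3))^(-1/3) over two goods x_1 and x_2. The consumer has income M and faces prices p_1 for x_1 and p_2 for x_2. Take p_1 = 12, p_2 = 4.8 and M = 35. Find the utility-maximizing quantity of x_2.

x_2* = 1.8353

MRS = MU_x_1/MU_x_2 = 5·(x_2/x_1)^(4). Set equal to p_1/p_2.
Solve for the ratio: x_2/x_1 = [(1/5)·p_1/p_2]^(0.25).
Substitute x_2 = (x_2/x_1)·x_1 into the budget: x_1* = M/(p_1 + p_2·(x_2/x_1)).
Numerically x_2/x_1 = 0.840896, so x_1* = 35/(12 + 4.8·0.840896) = 2.1825 and x_2* = 0.840896·2.1825 = 1.8353.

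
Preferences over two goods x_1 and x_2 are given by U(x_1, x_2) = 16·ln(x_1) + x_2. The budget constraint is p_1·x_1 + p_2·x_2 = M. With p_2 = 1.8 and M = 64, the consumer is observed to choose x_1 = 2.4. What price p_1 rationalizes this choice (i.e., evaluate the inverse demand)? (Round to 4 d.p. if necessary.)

p_1 = 12

Set MRS = p_1/p_2: (16/x_1)/1 = p_1/p_2.
So x_1*(p_1,p_2) = 16·p_2/p_1, independent of income; and x_2* = (M − 16·p_2)/p_2.
Set x_1* = 2.4 in the demand function and solve for p_1: p_1 = 12.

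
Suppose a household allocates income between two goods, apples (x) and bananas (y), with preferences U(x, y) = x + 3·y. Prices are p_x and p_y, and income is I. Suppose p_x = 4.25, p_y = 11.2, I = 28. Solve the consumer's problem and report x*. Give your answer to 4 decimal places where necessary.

Numerically: x* = 0, y* = 2.5.

x* = 0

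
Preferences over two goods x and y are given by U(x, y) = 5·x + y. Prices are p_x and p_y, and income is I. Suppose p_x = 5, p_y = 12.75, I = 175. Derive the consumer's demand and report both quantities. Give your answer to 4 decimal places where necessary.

Linear utility — the consumer picks whichever good has higher MU/price: 5/5 = 1 vs 1/12.75 = 0.0784.
x gives more utility per dollar, so spend all income on x: x* = I/p_x, y* = 0.
Numerically: x* = 35, y* = 0.

x* = 35, y* = 0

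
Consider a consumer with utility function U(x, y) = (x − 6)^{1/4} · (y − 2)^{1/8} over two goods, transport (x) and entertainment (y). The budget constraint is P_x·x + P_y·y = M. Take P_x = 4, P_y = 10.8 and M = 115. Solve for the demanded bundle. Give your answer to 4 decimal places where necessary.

MRS = 2·(y−2)/(x−6). Tangency with P_x/P_y gives y−2 = (1/2)·(P_x/P_y)·(x−6).
After buying the subsistence bundle (6, 2), a share 2/3 of the remaining income goes to x: x* = 6 + 2/3·(M − 6P_x − 2P_y)/P_x.
Discretionary income = 115 − 6·4 − 2·10.8 = 69.4; x* = 6 + 2/3·69.4/4 = 17.5667; y* = 2 + 1/3·69.4/10.8 = 4.142.

x* = 17.5667, y* = 4.142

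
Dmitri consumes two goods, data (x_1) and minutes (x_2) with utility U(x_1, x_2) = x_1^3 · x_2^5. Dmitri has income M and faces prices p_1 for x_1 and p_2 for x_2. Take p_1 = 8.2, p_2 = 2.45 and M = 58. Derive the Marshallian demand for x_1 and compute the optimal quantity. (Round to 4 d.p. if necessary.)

x_1* = 2.6524

The MRS is (3/5)·x_2/x_1. Set MRS = p_1/p_2.
Rearranging, p_2·x_2 = (5/3)·p_1·x_1. Substituting into the budget gives p_1·x_1·(1 + (5/3)) = M.
Demand: x_1*(p_1,p_2,M) = 0.375·M/p_1 and x_2* = 0.625·M/p_2.
At p_1=8.2, p_2=2.45, M=58: x_1* = 0.375·58/8.2 = 2.6524.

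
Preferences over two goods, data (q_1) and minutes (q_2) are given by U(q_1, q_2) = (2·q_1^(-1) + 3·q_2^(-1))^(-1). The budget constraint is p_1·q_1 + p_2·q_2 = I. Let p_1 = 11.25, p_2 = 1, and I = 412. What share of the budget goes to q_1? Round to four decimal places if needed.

MRS = MU_q_1/MU_q_2 = (2/3)·(q_2/q_1)^(2). Set equal to p_1/p_2.
Solve for the ratio: q_2/q_1 = [(3/2)·p_1/p_2]^(0.5).
Substitute q_2 = (q_2/q_1)·q_1 into the budget: q_1* = I/(p_1 + p_2·(q_2/q_1)).
Numerically q_2/q_1 = 4.107919, so q_1* = 412/(11.25 + 1·4.107919) = 26.8266 and q_2* = 4.107919·26.8266 = 110.2013.
Expenditure on q_1: 11.25·26.8266 = 301.7987; share = 0.7325.

share on q_1 = 0.7325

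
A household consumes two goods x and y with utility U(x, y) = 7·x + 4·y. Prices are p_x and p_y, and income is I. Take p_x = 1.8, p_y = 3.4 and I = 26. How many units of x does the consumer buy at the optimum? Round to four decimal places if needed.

Linear utility — the consumer picks whichever good has higher MU/price: 7/1.8 = 3.8889 vs 4/3.4 = 1.1765.
x gives more utility per dollar, so spend all income on x: x* = I/p_x, y* = 0.
Numerically: x* = 14.4444, y* = 0.

x* = 14.4444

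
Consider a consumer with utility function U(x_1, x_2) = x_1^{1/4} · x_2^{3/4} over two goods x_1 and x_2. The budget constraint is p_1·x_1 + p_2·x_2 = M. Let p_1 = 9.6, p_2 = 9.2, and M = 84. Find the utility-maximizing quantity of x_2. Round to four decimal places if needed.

MU_x_1/MU_x_2 = (0.25·x_2)/(0.75·x_1); tangency sets this equal to p_1/p_2.
Rearranging, p_2·x_2 = 3·p_1·x_1. Substituting into the budget gives p_1·x_1·(1 + 3) = M.
Demand: x_1*(p_1,p_2,M) = 0.25·M/p_1 and x_2* = 0.75·M/p_2.
At p_1=9.6, p_2=9.2, M=84: x_2* = 0.75·84/9.2 = 6.8478.

x_2* = 6.8478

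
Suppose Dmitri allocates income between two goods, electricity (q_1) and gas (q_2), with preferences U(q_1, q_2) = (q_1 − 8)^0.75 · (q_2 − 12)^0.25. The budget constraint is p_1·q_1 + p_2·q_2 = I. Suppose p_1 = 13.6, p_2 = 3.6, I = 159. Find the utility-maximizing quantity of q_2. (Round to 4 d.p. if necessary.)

MRS = 3·(q_2−12)/(q_1−8). Tangency with p_1/p_2 gives q_2−12 = (1/3)·(p_1/p_2)·(q_1−8).
After buying the subsistence bundle (8, 12), a share 0.75 of the remaining income goes to q_1: q_1* = 8 + 0.75·(I − 8p_1 − 12p_2)/p_1.
Discretionary income = 159 − 8·13.6 − 12·3.6 = 7; q_2* = 12 + 0.25·7/3.6 = 12.4861.

q_2* = 12.4861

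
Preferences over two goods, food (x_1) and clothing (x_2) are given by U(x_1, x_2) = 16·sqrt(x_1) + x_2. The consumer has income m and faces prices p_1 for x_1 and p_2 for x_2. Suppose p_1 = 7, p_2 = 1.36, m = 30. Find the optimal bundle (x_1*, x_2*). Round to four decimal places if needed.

Utility is quasi-linear in x_2; the FOC for x_1 is 8/√x_1 = p_1/p_2.
Thus x_1* = (8·p_2/p_1)² — independent of m — with the rest of income spent on x_2.
Plugging in: x_1* = (8·1.36/7)² = 2.4158, x_2* = 9.6245.

x_1* = 2.4158, x_2* = 9.6245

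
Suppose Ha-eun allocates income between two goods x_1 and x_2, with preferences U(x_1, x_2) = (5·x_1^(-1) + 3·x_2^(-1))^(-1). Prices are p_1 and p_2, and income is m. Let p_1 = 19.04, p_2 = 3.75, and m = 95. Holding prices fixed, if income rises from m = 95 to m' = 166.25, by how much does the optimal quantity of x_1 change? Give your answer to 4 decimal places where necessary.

Δx_1* = 2.7848

With the ratio pinned down, the budget gives x_1* = m/(p_1 + p_2·(x_2/x_1)) and x_2* = (x_2/x_1)·x_1*.
Numerically x_2/x_1 = 1.745394, so x_1* = 95/(19.04 + 3.75·1.745394) = 3.7131.
At m' = 166.25: x_1* = 6.4979. Change: 6.4979 − 3.7131 = 2.7848.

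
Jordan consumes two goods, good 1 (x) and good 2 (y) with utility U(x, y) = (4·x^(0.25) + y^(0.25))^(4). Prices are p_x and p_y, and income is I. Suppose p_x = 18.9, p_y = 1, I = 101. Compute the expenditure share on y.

From the CES first-order condition, 4·(y/x)^(0.75) = p_x/p_y.
Hence y/x = ((1/4)·p_x/p_y)^(1/(0.75)), i.e. raised to the 4/3 power.
With the ratio pinned down, the budget gives x* = I/(p_x + p_y·(y/x)) and y* = (y/x)·x*.
Numerically y/x = 7.928708, so x* = 101/(18.9 + 1·7.928708) = 3.7646 and y* = 7.928708·3.7646 = 29.8486.
Expenditure on y: 1·29.8486 = 29.8486; share = 0.2955.

share on y = 0.2955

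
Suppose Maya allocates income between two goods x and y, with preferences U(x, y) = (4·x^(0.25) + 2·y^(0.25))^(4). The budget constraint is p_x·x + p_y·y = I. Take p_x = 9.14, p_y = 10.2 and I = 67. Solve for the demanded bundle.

MU_x ∝ 4·x^(-0.75), MU_y ∝ 2·y^(-0.75), so MRS = 2·(y/x)^(0.75) = p_x/p_y.
Solve for the ratio: y/x = [(1/2)·p_x/p_y]^(4/3).
Substitute y = (y/x)·x into the budget: x* = I/(p_x + p_y·(y/x)).
Numerically y/x = 0.342837, so x* = 67/(9.14 + 10.2·0.342837) = 5.3019 and y* = 0.342837·5.3019 = 1.8177.

x* = 5.3019, y* = 1.8177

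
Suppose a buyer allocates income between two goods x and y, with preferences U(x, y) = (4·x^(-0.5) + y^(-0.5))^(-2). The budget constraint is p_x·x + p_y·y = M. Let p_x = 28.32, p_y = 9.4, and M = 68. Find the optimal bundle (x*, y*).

x* = 1.8836, y* = 1.5593

MU_x ∝ 4·x^(-1.5), MU_y ∝ y^(-1.5), so MRS = 4·(y/x)^(1.5) = p_x/p_y.
Solve for the ratio: y/x = [(1/4)·p_x/p_y]^(2/3).
Substitute y = (y/x)·x into the budget: x* = M/(p_x + p_y·(y/x)).
Numerically y/x = 0.827822, so x* = 68/(28.32 + 9.4·0.827822) = 1.8836 and y* = 0.827822·1.8836 = 1.5593.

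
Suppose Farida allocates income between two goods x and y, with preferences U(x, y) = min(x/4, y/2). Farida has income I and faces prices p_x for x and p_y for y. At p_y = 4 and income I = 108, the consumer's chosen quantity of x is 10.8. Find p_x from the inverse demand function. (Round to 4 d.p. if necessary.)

With perfect complements, no substitution: consume in ratio x:y = 4:2.
Budget: p_x·x + p_y·(1/2)·x = I, so (4·p_x + 2·p_y)·x = 4·I.
Demand: x*(p_x,p_y,I) = 4·I/(4·p_x + 2·p_y), y* = 2·I/(4·p_x + 2·p_y).
Set x* = 10.8 in the demand function and solve for p_x: p_x = 8.

p_x = 8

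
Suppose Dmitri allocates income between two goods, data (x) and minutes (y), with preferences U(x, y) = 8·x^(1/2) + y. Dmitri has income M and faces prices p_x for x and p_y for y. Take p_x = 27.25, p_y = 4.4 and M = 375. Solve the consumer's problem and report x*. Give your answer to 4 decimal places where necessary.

MU_x = 4/√x, MU_y = 1. Tangency: 4/√x = p_x/p_y.
Thus x* = (4·p_y/p_x)² — independent of M — with the rest of income spent on y.
Plugging in: x* = (4·4.4/27.25)² = 0.4172.

x* = 0.4172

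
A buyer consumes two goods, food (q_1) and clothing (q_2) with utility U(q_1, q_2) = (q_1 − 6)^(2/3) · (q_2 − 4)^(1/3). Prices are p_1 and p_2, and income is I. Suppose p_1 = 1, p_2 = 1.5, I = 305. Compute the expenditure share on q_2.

share on q_2 = 0.3399

MRS = 2·(q_2−4)/(q_1−6). Tangency with p_1/p_2 gives q_2−4 = (1/2)·(p_1/p_2)·(q_1−6).
After buying the subsistence bundle (6, 4), a share 2/3 of the remaining income goes to q_1: q_1* = 6 + 2/3·(I − 6p_1 − 4p_2)/p_1.
Discretionary income = 305 − 6·1 − 4·1.5 = 293; q_1* = 6 + 2/3·293/1 = 201.3333; q_2* = 4 + 1/3·293/1.5 = 69.1111.
Expenditure on q_2: 1.5·69.1111 = 103.6667; share = 0.3399.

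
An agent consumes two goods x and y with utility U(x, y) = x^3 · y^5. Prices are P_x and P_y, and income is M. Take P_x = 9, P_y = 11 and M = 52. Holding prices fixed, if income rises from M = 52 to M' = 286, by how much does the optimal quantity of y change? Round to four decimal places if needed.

Demand: x*(P_x,P_y,M) = 0.375·M/P_x and y* = 0.625·M/P_y.
At P_x=9, P_y=11, M=52: y* = 0.625·52/11 = 2.9545.
At M' = 286: y* = 16.25. Change: 16.25 − 2.9545 = 13.2955.

Δy* = 13.2955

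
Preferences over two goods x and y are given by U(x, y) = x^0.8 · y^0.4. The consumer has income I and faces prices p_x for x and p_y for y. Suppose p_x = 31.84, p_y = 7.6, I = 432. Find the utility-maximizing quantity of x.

Tangency: MRS = 2·y/x = p_x/p_y.
Rearranging, p_y·y = (1/2)·p_x·x. Substituting into the budget gives p_x·x·(1 + (1/2)) = I.
Demand: x*(p_x,p_y,I) = 2/3·I/p_x and y* = 1/3·I/p_y.
At p_x=31.84, p_y=7.6, I=432: x* = 2/3·432/31.84 = 9.0452.

x* = 9.0452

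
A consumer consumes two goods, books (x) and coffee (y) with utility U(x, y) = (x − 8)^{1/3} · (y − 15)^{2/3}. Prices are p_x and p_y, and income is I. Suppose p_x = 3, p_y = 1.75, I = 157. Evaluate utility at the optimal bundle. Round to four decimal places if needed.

This is Cobb-Douglas in (x−8, y−15): tangency gives 1/3·p_y·(y−15) = 2/3·p_x·(x−8).
After buying the subsistence bundle (8, 15), a share 1/3 of the remaining income goes to x: x* = 8 + 1/3·(I − 8p_x − 15p_y)/p_x.
Discretionary income = 157 − 8·3 − 15·1.75 = 106.75; x* = 8 + 1/3·106.75/3 = 19.8611; y* = 15 + 2/3·106.75/1.75 = 55.6667.
Utility at the optimum: U(19.8611, 55.6667) = 26.9692.

V = 26.9692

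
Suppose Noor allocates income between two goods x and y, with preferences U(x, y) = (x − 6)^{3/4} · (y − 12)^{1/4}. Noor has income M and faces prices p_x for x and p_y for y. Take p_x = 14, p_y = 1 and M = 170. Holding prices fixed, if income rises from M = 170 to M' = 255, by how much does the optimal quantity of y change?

Δy* = 21.25

This is Cobb-Douglas in (x−6, y−12): tangency gives 0.75·p_y·(y−12) = 0.25·p_x·(x−6).
Substituting into the budget: x* = 6 + 0.75·(M − 6·p_x − 12·p_y)/p_x, and y* = 12 + 0.25·(…)/p_y.
Discretionary income = 170 − 6·14 − 12·1 = 74; y* = 12 + 0.25·74/1 = 30.5.
At M' = 255: y* = 51.75. Change: 51.75 − 30.5 = 21.25.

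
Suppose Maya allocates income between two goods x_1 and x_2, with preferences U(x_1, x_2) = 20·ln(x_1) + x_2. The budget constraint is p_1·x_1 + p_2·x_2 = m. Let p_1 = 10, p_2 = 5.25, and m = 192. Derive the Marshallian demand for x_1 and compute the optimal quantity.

x_1* = 10.5

Set MRS = p_1/p_2: (20/x_1)/1 = p_1/p_2.
So x_1*(p_1,p_2) = 20·p_2/p_1, independent of income; and x_2* = (m − 20·p_2)/p_2.
At the given prices: x_1* = 20·5.25/10 = 10.5.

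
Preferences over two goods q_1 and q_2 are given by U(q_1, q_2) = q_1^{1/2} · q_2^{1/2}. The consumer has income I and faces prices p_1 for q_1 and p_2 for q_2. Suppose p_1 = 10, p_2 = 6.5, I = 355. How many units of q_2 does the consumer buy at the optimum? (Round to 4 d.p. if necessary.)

Demand: q_1*(p_1,p_2,I) = 0.5·I/p_1 and q_2* = 0.5·I/p_2.
At p_1=10, p_2=6.5, I=355: q_2* = 0.5·355/6.5 = 27.3077.

q_2* = 27.3077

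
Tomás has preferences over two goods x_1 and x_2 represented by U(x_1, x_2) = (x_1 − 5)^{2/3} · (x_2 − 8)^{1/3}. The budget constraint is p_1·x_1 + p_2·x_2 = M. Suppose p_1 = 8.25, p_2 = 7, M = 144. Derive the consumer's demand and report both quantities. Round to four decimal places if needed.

After buying the subsistence bundle (5, 8), a share 2/3 of the remaining income goes to x_1: x_1* = 5 + 2/3·(M − 5p_1 − 8p_2)/p_1.
Discretionary income = 144 − 5·8.25 − 8·7 = 46.75; x_1* = 5 + 2/3·46.75/8.25 = 8.7778; x_2* = 8 + 1/3·46.75/7 = 10.2262.

x_1* = 8.7778, x_2* = 10.2262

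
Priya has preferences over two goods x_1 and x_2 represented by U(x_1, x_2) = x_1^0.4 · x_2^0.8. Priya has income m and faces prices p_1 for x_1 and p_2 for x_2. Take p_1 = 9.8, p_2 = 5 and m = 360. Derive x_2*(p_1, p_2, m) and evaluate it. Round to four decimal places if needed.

The MRS is (1/2)·x_2/x_1. Set MRS = p_1/p_2.
So 0.4·p_2·x_2 = 0.8·p_1·x_1; combined with the budget, a share 1/3 of income goes to x_1.
Demand: x_1*(p_1,p_2,m) = 1/3·m/p_1 and x_2* = 2/3·m/p_2.
At p_1=9.8, p_2=5, m=360: x_2* = 2/3·360/5 = 48.

x_2* = 48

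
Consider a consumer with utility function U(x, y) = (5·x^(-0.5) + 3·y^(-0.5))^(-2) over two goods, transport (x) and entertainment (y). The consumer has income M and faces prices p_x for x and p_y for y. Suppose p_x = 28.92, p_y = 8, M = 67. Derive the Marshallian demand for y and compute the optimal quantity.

From the CES first-order condition, (5/3)·(y/x)^(1.5) = p_x/p_y.
Hence y/x = ((3/5)·p_x/p_y)^(1/(1.5)), i.e. raised to the 2/3 power.
Substitute y = (y/x)·x into the budget: x* = M/(p_x + p_y·(y/x)).
Numerically y/x = 1.67561, so x* = 67/(28.92 + 8·1.67561) = 1.583 and y* = 1.67561·1.583 = 2.6525.

y* = 2.6525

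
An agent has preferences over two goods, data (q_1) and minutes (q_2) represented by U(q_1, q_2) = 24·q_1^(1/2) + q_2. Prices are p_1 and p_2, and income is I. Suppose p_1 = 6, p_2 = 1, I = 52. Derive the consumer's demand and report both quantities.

Utility is quasi-linear in q_2; the FOC for q_1 is 12/√q_1 = p_1/p_2.
Thus q_1* = (12·p_2/p_1)² — independent of I — with the rest of income spent on q_2.
Plugging in: q_1* = (12·1/6)² = 4, q_2* = 28.

q_1* = 4, q_2* = 28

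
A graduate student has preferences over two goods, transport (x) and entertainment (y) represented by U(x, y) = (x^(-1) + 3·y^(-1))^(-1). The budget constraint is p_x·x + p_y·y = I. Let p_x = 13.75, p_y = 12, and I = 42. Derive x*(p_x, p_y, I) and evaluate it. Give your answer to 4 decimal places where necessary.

x* = 1.1667

With the ratio pinned down, the budget gives x* = I/(p_x + p_y·(y/x)) and y* = (y/x)·x*.
Numerically y/x = 1.85405, so x* = 42/(13.75 + 12·1.85405) = 1.1667.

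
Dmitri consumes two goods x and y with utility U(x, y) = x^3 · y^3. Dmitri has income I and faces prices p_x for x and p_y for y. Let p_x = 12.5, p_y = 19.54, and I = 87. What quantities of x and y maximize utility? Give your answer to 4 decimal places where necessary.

The MRS is y/x. Set MRS = p_x/p_y.
So 3·p_y·y = 3·p_x·x; combined with the budget, a share 0.5 of income goes to x.
Demand: x*(p_x,p_y,I) = 0.5·I/p_x and y* = 0.5·I/p_y.
At p_x=12.5, p_y=19.54, I=87: x* = 0.5·87/12.5 = 3.48, y* = 2.2262.

x* = 3.48, y* = 2.2262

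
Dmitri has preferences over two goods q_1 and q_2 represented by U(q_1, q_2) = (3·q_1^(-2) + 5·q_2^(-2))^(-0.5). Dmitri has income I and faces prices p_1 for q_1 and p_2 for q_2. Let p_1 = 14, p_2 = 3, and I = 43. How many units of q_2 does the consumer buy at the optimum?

q_2* = 4.2718

MRS = MU_q_1/MU_q_2 = (3/5)·(q_2/q_1)^(3). Set equal to p_1/p_2.
Hence q_2/q_1 = ((5/3)·p_1/p_2)^(1/(3)), i.e. raised to the 1/3 power.
Substitute q_2 = (q_2/q_1)·q_1 into the budget: q_1* = I/(p_1 + p_2·(q_2/q_1)).
Numerically q_2/q_1 = 1.981307, so q_1* = 43/(14 + 3·1.981307) = 2.156 and q_2* = 1.981307·2.156 = 4.2718.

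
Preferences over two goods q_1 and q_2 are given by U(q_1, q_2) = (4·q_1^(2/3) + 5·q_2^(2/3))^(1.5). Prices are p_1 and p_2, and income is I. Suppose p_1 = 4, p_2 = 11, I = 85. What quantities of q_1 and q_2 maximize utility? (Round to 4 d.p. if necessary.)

q_1* = 16.8883, q_2* = 1.5861

From the CES first-order condition, (4/5)·(q_2/q_1)^(1/3) = p_1/p_2.
Solve for the ratio: q_2/q_1 = [(5/4)·p_1/p_2]^(3).
With the ratio pinned down, the budget gives q_1* = I/(p_1 + p_2·(q_2/q_1)) and q_2* = (q_2/q_1)·q_1*.
Numerically q_2/q_1 = 0.093914, so q_1* = 85/(4 + 11·0.093914) = 16.8883 and q_2* = 0.093914·16.8883 = 1.5861.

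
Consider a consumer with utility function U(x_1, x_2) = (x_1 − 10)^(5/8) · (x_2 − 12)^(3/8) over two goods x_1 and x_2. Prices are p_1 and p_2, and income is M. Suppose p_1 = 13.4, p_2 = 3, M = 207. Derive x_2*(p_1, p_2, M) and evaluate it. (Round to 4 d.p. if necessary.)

MRS = (5/3)·(x_2−12)/(x_1−10). Tangency with p_1/p_2 gives x_2−12 = (3/5)·(p_1/p_2)·(x_1−10).
Substituting into the budget: x_1* = 10 + 0.625·(M − 10·p_1 − 12·p_2)/p_1, and x_2* = 12 + 0.375·(…)/p_2.
Discretionary income = 207 − 10·13.4 − 12·3 = 37; x_2* = 12 + 0.375·37/3 = 16.625.

x_2* = 16.625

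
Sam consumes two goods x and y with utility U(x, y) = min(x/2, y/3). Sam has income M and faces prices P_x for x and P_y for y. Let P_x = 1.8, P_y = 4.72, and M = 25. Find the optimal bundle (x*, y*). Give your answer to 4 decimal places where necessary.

x* = 2.8153, y* = 4.223

With perfect complements, no substitution: consume in ratio x:y = 2:3.
Budget: P_x·x + P_y·(3/2)·x = M, so (2·P_x + 3·P_y)·x = 2·M.
Demand: x*(P_x,P_y,M) = 2·M/(2·P_x + 3·P_y), y* = 3·M/(2·P_x + 3·P_y).
Here 2·1.8 + 3·4.72 = 17.76, giving x* = 2.8153 and y* = 4.223.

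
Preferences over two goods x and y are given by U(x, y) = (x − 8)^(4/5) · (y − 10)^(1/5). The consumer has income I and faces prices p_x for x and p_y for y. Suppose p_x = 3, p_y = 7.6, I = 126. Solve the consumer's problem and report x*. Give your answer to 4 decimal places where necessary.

Let x' = x−8, y' = y−10. MRS = 4·y'/x' = p_x/p_y.
After buying the subsistence bundle (8, 10), a share 0.8 of the remaining income goes to x: x* = 8 + 0.8·(I − 8p_x − 10p_y)/p_x.
Discretionary income = 126 − 8·3 − 10·7.6 = 26; x* = 8 + 0.8·26/3 = 14.9333.

x* = 14.9333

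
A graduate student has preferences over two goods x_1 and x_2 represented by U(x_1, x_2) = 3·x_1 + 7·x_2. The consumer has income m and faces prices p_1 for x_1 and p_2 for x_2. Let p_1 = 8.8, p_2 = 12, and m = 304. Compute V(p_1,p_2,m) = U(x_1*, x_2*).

V = 177.3333

x_2 gives more utility per dollar, so spend all income on x_2: x_2* = m/p_2, x_1* = 0.
Numerically: x_1* = 0, x_2* = 25.3333.
Utility at the optimum: U(0, 25.3333) = 177.3333.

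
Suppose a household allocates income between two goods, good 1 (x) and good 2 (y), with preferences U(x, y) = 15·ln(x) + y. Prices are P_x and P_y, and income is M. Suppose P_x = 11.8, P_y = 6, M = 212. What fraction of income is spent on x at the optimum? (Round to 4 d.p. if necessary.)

share on x = 0.4245

Set MRS = P_x/P_y: (15/x)/1 = P_x/P_y.
So x*(P_x,P_y) = 15·P_y/P_x, independent of income; and y* = (M − 15·P_y)/P_y.
At the given prices: x* = 15·6/11.8 = 7.6271, and y* = 20.3333.
Expenditure on x: 11.8·7.6271 = 90; share = 0.4245.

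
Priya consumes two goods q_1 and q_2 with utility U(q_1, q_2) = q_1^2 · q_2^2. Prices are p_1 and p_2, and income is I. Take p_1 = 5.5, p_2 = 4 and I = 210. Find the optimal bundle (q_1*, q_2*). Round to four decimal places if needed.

Tangency: MRS = q_2/q_1 = p_1/p_2.
Rearranging, p_2·q_2 = p_1·q_1. Substituting into the budget gives p_1·q_1·(1 + 1) = I.
Demand: q_1*(p_1,p_2,I) = 0.5·I/p_1 and q_2* = 0.5·I/p_2.
At p_1=5.5, p_2=4, I=210: q_1* = 0.5·210/5.5 = 19.0909, q_2* = 26.25.

q_1* = 19.0909, q_2* = 26.25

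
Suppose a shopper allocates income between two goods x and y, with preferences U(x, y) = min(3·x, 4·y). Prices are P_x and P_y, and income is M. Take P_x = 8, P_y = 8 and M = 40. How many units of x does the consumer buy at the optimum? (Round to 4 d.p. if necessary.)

With perfect complements, no substitution: consume in ratio x:y = 4:3.
Budget: P_x·x + P_y·(3/4)·x = M, so (4·P_x + 3·P_y)·x = 4·M.
Demand: x*(P_x,P_y,M) = 4·M/(4·P_x + 3·P_y), y* = 3·M/(4·P_x + 3·P_y).
Here 4·8 + 3·8 = 56, giving x* = 2.8571.

x* = 2.8571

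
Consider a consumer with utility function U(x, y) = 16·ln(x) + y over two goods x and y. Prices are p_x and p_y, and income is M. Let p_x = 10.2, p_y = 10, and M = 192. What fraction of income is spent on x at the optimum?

share on x = 0.8333

Set MRS = p_x/p_y: (16/x)/1 = p_x/p_y.
So x*(p_x,p_y) = 16·p_y/p_x, independent of income; and y* = (M − 16·p_y)/p_y.
At the given prices: x* = 16·10/10.2 = 15.6863, and y* = 3.2.
Expenditure on x: 10.2·15.6863 = 160; share = 0.8333.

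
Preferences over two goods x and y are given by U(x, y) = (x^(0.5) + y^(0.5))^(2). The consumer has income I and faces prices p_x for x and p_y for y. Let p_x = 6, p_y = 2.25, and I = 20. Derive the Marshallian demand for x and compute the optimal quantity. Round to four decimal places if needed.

x* = 0.9091

MU_x ∝ x^(-0.5), MU_y ∝ y^(-0.5), so MRS = (y/x)^(0.5) = p_x/p_y.
Solve for the ratio: y/x = [p_x/p_y]^(2).
Substitute y = (y/x)·x into the budget: x* = I/(p_x + p_y·(y/x)).
Numerically y/x = 7.111111, so x* = 20/(6 + 2.25·7.111111) = 0.9091.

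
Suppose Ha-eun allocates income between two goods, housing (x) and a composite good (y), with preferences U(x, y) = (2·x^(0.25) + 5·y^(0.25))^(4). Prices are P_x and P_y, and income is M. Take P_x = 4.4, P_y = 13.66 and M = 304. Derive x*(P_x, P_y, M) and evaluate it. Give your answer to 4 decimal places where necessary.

Substitute y = (y/x)·x into the budget: x* = M/(P_x + P_y·(y/x)).
Numerically y/x = 0.749185, so x* = 304/(4.4 + 13.66·0.749185) = 20.7737.

x* = 20.7737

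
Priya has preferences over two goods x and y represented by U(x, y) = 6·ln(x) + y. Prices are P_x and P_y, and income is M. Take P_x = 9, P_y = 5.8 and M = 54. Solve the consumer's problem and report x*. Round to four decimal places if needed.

x* = 3.8667

MU_x = 6/x, MU_y = 1. Tangency: 6/x = P_x/P_y.
So x*(P_x,P_y) = 6·P_y/P_x, independent of income; and y* = (M − 6·P_y)/P_y.
At the given prices: x* = 6·5.8/9 = 3.8667.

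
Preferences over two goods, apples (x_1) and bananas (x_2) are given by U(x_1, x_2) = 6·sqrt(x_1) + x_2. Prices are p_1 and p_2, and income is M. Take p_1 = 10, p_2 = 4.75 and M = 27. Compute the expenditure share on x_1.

share on x_1 = 0.7521

Plugging in: x_1* = (3·4.75/10)² = 2.0306, x_2* = 1.4092.
Expenditure on x_1: 10·2.0306 = 20.3063; share = 0.7521.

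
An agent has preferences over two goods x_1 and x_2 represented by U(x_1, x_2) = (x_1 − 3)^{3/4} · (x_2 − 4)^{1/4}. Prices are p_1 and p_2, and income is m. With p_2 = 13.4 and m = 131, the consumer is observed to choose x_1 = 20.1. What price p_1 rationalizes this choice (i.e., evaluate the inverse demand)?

Let x_1' = x_1−3, x_2' = x_2−4. MRS = 3·x_2'/x_1' = p_1/p_2.
After buying the subsistence bundle (3, 4), a share 0.75 of the remaining income goes to x_1: x_1* = 3 + 0.75·(m − 3p_1 − 4p_2)/p_1.
Set x_1* = 20.1 in the demand function and solve for p_1: p_1 = 3.

p_1 = 3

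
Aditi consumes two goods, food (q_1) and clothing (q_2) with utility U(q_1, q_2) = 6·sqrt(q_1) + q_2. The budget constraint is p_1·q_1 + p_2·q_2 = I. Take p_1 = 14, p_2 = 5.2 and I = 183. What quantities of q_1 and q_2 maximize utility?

q_1* = 1.2416, q_2* = 31.8495

Thus q_1* = (3·p_2/p_1)² — independent of I — with the rest of income spent on q_2.
Plugging in: q_1* = (3·5.2/14)² = 1.2416, q_2* = 31.8495.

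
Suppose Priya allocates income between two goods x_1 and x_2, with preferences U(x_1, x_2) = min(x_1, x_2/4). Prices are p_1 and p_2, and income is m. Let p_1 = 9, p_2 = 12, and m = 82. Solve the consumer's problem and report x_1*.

Leontief preferences: the optimum is at the kink where x_1/1 = x_2/4, i.e. x_2 = 4·x_1.
Budget: p_1·x_1 + p_2·4·x_1 = m, so (p_1 + 4·p_2)·x_1 = m.
Demand: x_1*(p_1,p_2,m) = m/(p_1 + 4·p_2), x_2* = 4·m/(p_1 + 4·p_2).
Here 9 + 4·12 = 57, giving x_1* = 1.4386.

x_1* = 1.4386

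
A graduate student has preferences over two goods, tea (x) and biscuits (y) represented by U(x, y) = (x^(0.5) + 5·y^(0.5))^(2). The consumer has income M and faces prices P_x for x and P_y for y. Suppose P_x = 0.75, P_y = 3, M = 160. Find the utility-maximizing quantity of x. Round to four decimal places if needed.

From the CES first-order condition, (1/5)·(y/x)^(0.5) = P_x/P_y.
Solve for the ratio: y/x = [5·P_x/P_y]^(2).
Substitute y = (y/x)·x into the budget: x* = M/(P_x + P_y·(y/x)).
Numerically y/x = 1.5625, so x* = 160/(0.75 + 3·1.5625) = 29.4253.

x* = 29.4253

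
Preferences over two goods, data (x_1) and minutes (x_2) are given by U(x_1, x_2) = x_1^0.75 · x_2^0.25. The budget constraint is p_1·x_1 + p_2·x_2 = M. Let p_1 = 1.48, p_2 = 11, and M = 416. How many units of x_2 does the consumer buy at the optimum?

x_2* = 9.4545

Tangency: MRS = 3·x_2/x_1 = p_1/p_2.
So 0.75·p_2·x_2 = 0.25·p_1·x_1; combined with the budget, a share 0.75 of income goes to x_1.
Demand: x_1*(p_1,p_2,M) = 0.75·M/p_1 and x_2* = 0.25·M/p_2.
At p_1=1.48, p_2=11, M=416: x_2* = 0.25·416/11 = 9.4545.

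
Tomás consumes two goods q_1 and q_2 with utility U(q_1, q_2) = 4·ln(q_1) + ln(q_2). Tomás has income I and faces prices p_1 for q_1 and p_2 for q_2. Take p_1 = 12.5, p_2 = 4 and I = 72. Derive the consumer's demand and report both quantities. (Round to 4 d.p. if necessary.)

q_1* = 4.608, q_2* = 3.6

The MRS is 4·q_2/q_1. Set MRS = p_1/p_2.
So 4·p_2·q_2 = p_1·q_1; combined with the budget, a share 0.8 of income goes to q_1.
Demand: q_1*(p_1,p_2,I) = 0.8·I/p_1 and q_2* = 0.2·I/p_2.
At p_1=12.5, p_2=4, I=72: q_1* = 0.8·72/12.5 = 4.608, q_2* = 3.6.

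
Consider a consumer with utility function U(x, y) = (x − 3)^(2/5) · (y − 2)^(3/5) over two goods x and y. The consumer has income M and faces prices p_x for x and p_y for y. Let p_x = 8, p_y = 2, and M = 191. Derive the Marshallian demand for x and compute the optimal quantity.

Let x' = x−3, y' = y−2. MRS = (2/3)·y'/x' = p_x/p_y.
After buying the subsistence bundle (3, 2), a share 0.4 of the remaining income goes to x: x* = 3 + 0.4·(M − 3p_x − 2p_y)/p_x.
Discretionary income = 191 − 3·8 − 2·2 = 163; x* = 3 + 0.4·163/8 = 11.15.

x* = 11.15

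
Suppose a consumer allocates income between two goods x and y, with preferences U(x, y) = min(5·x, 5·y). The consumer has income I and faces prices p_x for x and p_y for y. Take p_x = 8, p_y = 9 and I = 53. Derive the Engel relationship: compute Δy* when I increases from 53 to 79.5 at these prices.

Δy* = 1.5588

Demand: x*(p_x,p_y,I) = 5·I/(5·p_x + 5·p_y), y* = 5·I/(5·p_x + 5·p_y).
Here 5·8 + 5·9 = 85, giving y* = 3.1176.
At I' = 79.5: y* = 4.6765. Change: 4.6765 − 3.1176 = 1.5588.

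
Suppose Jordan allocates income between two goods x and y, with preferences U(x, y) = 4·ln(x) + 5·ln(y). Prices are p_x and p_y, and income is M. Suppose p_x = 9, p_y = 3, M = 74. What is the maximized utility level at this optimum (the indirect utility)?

Tangency: MRS = (4/5)·y/x = p_x/p_y.
So 4·p_y·y = 5·p_x·x; combined with the budget, a share 4/9 of income goes to x.
Demand: x*(p_x,p_y,M) = 4/9·M/p_x and y* = 5/9·M/p_y.
At p_x=9, p_y=3, M=74: x* = 4/9·74/9 = 3.6543, y* = 13.7037.
Utility at the optimum: U(3.6543, 13.7037) = 18.272.

V = 18.272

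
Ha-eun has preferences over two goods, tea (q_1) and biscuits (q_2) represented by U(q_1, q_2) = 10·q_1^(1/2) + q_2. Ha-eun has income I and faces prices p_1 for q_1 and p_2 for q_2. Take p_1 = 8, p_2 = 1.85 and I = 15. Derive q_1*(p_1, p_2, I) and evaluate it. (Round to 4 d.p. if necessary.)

Utility is quasi-linear in q_2; the FOC for q_1 is 5/√q_1 = p_1/p_2.
Solve: √q_1 = 5·p_2/p_1, so q_1*(p_1,p_2) = (5·p_2/p_1)², and q_2* = (I − p_1·q_1*)/p_2.
Plugging in: q_1* = (5·1.85/8)² = 1.3369.

q_1* = 1.3369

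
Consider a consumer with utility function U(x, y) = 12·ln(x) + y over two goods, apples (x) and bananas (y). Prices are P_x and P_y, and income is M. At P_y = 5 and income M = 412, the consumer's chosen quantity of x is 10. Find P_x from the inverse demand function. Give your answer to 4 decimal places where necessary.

P_x = 6

MU_x = 12/x, MU_y = 1. Tangency: 12/x = P_x/P_y.
So x*(P_x,P_y) = 12·P_y/P_x, independent of income; and y* = (M − 12·P_y)/P_y.
Set x* = 10 in the demand function and solve for P_x: P_x = 6.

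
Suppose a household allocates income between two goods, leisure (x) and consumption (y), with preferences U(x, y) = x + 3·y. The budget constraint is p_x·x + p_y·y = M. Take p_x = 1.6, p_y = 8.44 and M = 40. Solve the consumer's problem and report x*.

Linear utility — the consumer picks whichever good has higher MU/price: 1/1.6 = 0.625 vs 3/8.44 = 0.3555.
x gives more utility per dollar, so spend all income on x: x* = M/p_x, y* = 0.
Numerically: x* = 25, y* = 0.

x* = 25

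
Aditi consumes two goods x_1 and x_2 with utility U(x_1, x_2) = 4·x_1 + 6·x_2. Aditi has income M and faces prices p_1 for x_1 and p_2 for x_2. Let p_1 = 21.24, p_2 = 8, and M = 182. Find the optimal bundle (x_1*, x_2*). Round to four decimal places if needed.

x_1* = 0, x_2* = 22.75

Linear utility — the consumer picks whichever good has higher MU/price: 4/21.24 = 0.1883 vs 6/8 = 0.75.
x_2 gives more utility per dollar, so spend all income on x_2: x_2* = M/p_2, x_1* = 0.
Numerically: x_1* = 0, x_2* = 22.75.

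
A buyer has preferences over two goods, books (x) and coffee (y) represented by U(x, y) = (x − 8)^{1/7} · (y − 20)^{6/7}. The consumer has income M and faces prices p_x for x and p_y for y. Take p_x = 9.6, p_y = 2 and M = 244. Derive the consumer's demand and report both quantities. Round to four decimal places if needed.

x* = 9.8929, y* = 74.5143

This is Cobb-Douglas in (x−8, y−20): tangency gives 1/7·p_y·(y−20) = 6/7·p_x·(x−8).
Substituting into the budget: x* = 8 + 1/7·(M − 8·p_x − 20·p_y)/p_x, and y* = 20 + 6/7·(…)/p_y.
Discretionary income = 244 − 8·9.6 − 20·2 = 127.2; x* = 8 + 1/7·127.2/9.6 = 9.8929; y* = 20 + 6/7·127.2/2 = 74.5143.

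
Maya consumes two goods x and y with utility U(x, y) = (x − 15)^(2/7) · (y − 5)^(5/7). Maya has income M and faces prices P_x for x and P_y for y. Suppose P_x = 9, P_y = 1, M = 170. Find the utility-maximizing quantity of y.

y* = 26.4286

This is Cobb-Douglas in (x−15, y−5): tangency gives 2/7·P_y·(y−5) = 5/7·P_x·(x−15).
Substituting into the budget: x* = 15 + 2/7·(M − 15·P_x − 5·P_y)/P_x, and y* = 5 + 5/7·(…)/P_y.
Discretionary income = 170 − 15·9 − 5·1 = 30; y* = 5 + 5/7·30/1 = 26.4286.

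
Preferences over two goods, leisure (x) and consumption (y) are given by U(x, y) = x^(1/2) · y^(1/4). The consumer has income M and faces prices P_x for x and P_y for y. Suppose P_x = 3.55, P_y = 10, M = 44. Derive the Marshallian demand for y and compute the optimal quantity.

The MRS is 2·y/x. Set MRS = P_x/P_y.
Rearranging, P_y·y = (1/2)·P_x·x. Substituting into the budget gives P_x·x·(1 + (1/2)) = M.
Demand: x*(P_x,P_y,M) = 2/3·M/P_x and y* = 1/3·M/P_y.
At P_x=3.55, P_y=10, M=44: y* = 1/3·44/10 = 1.4667.

y* = 1.4667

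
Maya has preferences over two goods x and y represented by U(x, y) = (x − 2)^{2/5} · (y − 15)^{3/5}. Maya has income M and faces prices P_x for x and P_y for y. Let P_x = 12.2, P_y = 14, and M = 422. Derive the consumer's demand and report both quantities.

Discretionary income = 422 − 2·12.2 − 15·14 = 187.6; x* = 2 + 0.4·187.6/12.2 = 8.1508; y* = 15 + 0.6·187.6/14 = 23.04.

x* = 8.1508, y* = 23.04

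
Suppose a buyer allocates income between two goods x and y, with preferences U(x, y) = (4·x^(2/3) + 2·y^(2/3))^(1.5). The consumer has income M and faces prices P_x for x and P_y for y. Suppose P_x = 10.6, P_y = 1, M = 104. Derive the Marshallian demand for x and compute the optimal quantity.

x* = 0.6521

With the ratio pinned down, the budget gives x* = M/(P_x + P_y·(y/x)) and y* = (y/x)·x*.
Numerically y/x = 148.877, so x* = 104/(10.6 + 1·148.877) = 0.6521.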